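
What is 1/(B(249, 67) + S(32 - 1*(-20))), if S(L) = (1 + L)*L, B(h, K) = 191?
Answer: 1/2947 ≈ 0.00033933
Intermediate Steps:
S(L) = L*(1 + L)
1/(B(249, 67) + S(32 - 1*(-20))) = 1/(191 + (32 - 1*(-20))*(1 + (32 - 1*(-20)))) = 1/(191 + (32 + 20)*(1 + (32 + 20))) = 1/(191 + 52*(1 + 52)) = 1/(191 + 52*53) = 1/(191 + 2756) = 1/2947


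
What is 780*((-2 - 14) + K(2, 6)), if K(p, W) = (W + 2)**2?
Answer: 37440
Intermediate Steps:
K(p, W) = (2 + W)**2
780*((-2 - 14) + K(2, 6)) = 780*((-2 - 14) + (2 + 6)**2) = 780*(-16 + 8**2) = 780*(-16 + 64) = 780*48 = 37440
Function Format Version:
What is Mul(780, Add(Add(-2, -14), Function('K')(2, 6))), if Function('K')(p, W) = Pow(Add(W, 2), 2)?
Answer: 37440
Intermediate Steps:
Function('K')(p, W) = Pow(Add(2, W), 2)
Mul(780, Add(Add(-2, -14), Function('K')(2, 6))) = Mul(780, Add(Add(-2, -14), Pow(Add(2, 6), 2))) = Mul(780, Add(-16, Pow(8, 2))) = Mul(780, Add(-16, 64)) = Mul(780, 48) = 37440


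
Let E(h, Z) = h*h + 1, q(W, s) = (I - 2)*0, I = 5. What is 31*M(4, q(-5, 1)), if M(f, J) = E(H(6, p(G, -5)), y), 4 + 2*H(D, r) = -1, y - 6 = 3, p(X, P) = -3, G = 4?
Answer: 899/4 ≈ 224.75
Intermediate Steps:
y = 9 (y = 6 + 3 = 9)
q(W, s) = 0 (q(W, s) = (5 - 2)*0 = 3*0 = 0)
H(D, r) = -5/2 (H(D, r) = -2 + (1/2)*(-1) = -2 - 1/2 = -5/2)
E(h, Z) = 1 + h**2 (E(h, Z) = h**2 + 1 = 1 + h**2)
M(f, J) = 29/4 (M(f, J) = 1 + (-5/2)**2 = 1 + 25/4 = 29/4)
31*M(4, q(-5, 1)) = 31*(29/4) = 899/4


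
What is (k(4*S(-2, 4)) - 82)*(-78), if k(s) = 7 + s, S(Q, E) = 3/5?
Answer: 28314/5 ≈ 5662.8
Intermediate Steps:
S(Q, E) = ⅗ (S(Q, E) = 3*(⅕) = ⅗)
(k(4*S(-2, 4)) - 82)*(-78) = ((7 + 4*(⅗)) - 82)*(-78) = ((7 + 12/5) - 82)*(-78) = (47/5 - 82)*(-78) = -363/5*(-78) = 28314/5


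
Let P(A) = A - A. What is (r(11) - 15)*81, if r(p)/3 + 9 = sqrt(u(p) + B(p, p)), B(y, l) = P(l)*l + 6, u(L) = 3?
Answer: -2673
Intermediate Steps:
P(A) = 0
B(y, l) = 6 (B(y, l) = 0*l + 6 = 0 + 6 = 6)
r(p) = -18 (r(p) = -27 + 3*sqrt(3 + 6) = -27 + 3*sqrt(9) = -27 + 3*3 = -27 + 9 = -18)
(r(11) - 15)*81 = (-18 - 15)*81 = -33*81 = -2673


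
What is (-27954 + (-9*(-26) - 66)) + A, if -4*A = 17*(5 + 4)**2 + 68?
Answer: -112589/4 ≈ -28147.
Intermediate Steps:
A = -1445/4 (A = -(17*(5 + 4)**2 + 68)/4 = -(17*9**2 + 68)/4 = -(17*81 + 68)/4 = -(1377 + 68)/4 = -1/4*1445 = -1445/4 ≈ -361.25)
(-27954 + (-9*(-26) - 66)) + A = (-27954 + (-9*(-26) - 66)) - 1445/4 = (-27954 + (234 - 66)) - 1445/4 = (-27954 + 168) - 1445/4 = -27786 - 1445/4 = -112589/4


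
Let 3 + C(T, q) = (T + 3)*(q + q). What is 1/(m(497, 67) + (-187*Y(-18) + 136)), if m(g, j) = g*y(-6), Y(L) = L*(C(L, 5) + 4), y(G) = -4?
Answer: -1/503386 ≈ -1.9865e-6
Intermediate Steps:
C(T, q) = -3 + 2*q*(3 + T) (C(T, q) = -3 + (T + 3)*(q + q) = -3 + (3 + T)*(2*q) = -3 + 2*q*(3 + T))
Y(L) = L*(31 + 10*L) (Y(L) = L*((-3 + 6*5 + 2*L*5) + 4) = L*((-3 + 30 + 10*L) + 4) = L*((27 + 10*L) + 4) = L*(31 + 10*L))
m(g, j) = -4*g (m(g, j) = g*(-4) = -4*g)
1/(m(497, 67) + (-187*Y(-18) + 136)) = 1/(-4*497 + (-(-3366)*(31 + 10*(-18)) + 136)) = 1/(-1988 + (-(-3366)*(31 - 180) + 136)) = 1/(-1988 + (-(-3366)*(-149) + 136)) = 1/(-1988 + (-187*2682 + 136)) = 1/(-1988 + (-501534 + 136)) = 1/(-1988 - 501398) = 1/(-503386) = -1/503386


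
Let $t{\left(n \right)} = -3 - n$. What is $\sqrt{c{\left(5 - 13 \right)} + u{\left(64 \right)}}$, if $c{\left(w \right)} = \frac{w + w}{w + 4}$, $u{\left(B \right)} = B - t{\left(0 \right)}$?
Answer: $\sqrt{71} \approx 8.4261$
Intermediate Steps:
$u{\left(B \right)} = 3 + B$ ($u{\left(B \right)} = B - \left(-3 - 0\right) = B - \left(-3 + 0\right) = B - -3 = B + 3 = 3 + B$)
$c{\left(w \right)} = \frac{2 w}{4 + w}$
$\sqrt{c{\left(5 - 13 \right)} + u{\left(64 \right)}} = \sqrt{\frac{2 \left(5 - 13\right)}{4 + \left(5 - 13\right)} + \left(3 + 64\right)} = \sqrt{2 \left(-8\right) \frac{1}{4 - 8} + 67} = \sqrt{2 \left(-8\right) \frac{1}{-4} + 67} = \sqrt{2 \left(-8\right) \left(- \frac{1}{4}\right) + 67} = \sqrt{4 + 67} = \sqrt{71}$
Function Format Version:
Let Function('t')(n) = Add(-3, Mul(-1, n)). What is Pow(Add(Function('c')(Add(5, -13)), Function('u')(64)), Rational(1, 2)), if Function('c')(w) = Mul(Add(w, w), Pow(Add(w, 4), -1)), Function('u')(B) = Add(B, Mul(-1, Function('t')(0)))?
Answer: Pow(71, Rational(1, 2)) ≈ 8.4261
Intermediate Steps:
Function('u')(B) = Add(3, B) (Function('u')(B) = Add(B, Mul(-1, Add(-3, Mul(-1, 0)))) = Add(B, Mul(-1, Add(-3, 0))) = Add(B, Mul(-1, -3)) = Add(B, 3) = Add(3, B))
Function('c')(w) = Mul(2, w, Pow(Add(4, w), -1)) (Function('c')(w) = Mul(Mul(2, w), Pow(Add(4, w), -1)) = Mul(2, w, Pow(Add(4, w), -1)))
Pow(Add(Function('c')(Add(5, -13)), Function('u')(64)), Rational(1, 2)) = Pow(Add(Mul(2, Add(5, -13), Pow(Add(4, Add(5, -13)), -1)), Add(3, 64)), Rational(1, 2)) = Pow(Add(Mul(2, -8, Pow(Add(4, -8), -1)), 67), Rational(1, 2)) = Pow(Add(Mul(2, -8, Pow(-4, -1)), 67), Rational(1, 2)) = Pow(Add(Mul(2, -8, Rational(-1, 4)), 67), Rational(1, 2)) = Pow(Add(4, 67), Rational(1, 2)) = Pow(71, Rational(1, 2))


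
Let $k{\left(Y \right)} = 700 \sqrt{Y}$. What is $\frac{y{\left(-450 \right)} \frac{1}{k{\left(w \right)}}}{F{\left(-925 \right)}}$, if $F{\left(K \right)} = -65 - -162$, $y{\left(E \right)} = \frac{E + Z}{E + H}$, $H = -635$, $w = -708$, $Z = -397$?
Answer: $- \frac{121 i \sqrt{177}}{3725673000} \approx - 4.3208 \cdot 10^{-7} i$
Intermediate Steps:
$y{\left(E \right)} = \frac{-397 + E}{-635 + E}$ ($y{\left(E \right)} = \frac{E - 397}{E - 635} = \frac{-397 + E}{-635 + E}$)
$F{\left(K \right)} = 97$ ($F{\left(K \right)} = -65 + 162 = 97$)
$\frac{y{\left(-450 \right)} \frac{1}{k{\left(w \right)}}}{F{\left(-925 \right)}} = \frac{\frac{-397 - 450}{-635 - 450} \frac{1}{700 \sqrt{-708}}}{97} = \frac{\frac{1}{-1085} \left(-847\right)}{700 \cdot 2 i \sqrt{177}} \cdot \frac{1}{97} = \frac{\left(- \frac{1}{1085}\right) \left(-847\right)}{1400 i \sqrt{177}} \cdot \frac{1}{97} = \frac{121 \left(- \frac{i \sqrt{177}}{247800}\right)}{155} \cdot \frac{1}{97} = - \frac{121 i \sqrt{177}}{38409000} \cdot \frac{1}{97} = - \frac{121 i \sqrt{177}}{3725673000}$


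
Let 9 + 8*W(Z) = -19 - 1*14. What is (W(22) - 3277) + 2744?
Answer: -2153/4 ≈ -538.25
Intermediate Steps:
W(Z) = -21/4 (W(Z) = -9/8 + (-19 - 1*14)/8 = -9/8 + (-19 - 14)/8 = -9/8 + (⅛)*(-33) = -9/8 - 33/8 = -21/4)
(W(22) - 3277) + 2744 = (-21/4 - 3277) + 2744 = -13129/4 + 2744 = -2153/4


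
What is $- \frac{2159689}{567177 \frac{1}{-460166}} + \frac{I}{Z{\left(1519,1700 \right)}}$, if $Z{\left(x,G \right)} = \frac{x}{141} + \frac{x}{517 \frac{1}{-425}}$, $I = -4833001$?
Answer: $\frac{1912393111954936511}{1088988914832} \approx 1.7561 \cdot 10^{6}$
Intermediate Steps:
$Z{\left(x,G \right)} = - \frac{1264 x}{1551}$ ($Z{\left(x,G \right)} = x \frac{1}{141} + \frac{x}{517 \left(- \frac{1}{425}\right)} = \frac{x}{141} + \frac{x}{- \frac{517}{425}} = \frac{x}{141} + x \left(- \frac{425}{517}\right) = \frac{x}{141} - \frac{425 x}{517} = - \frac{1264 x}{1551}$)
$- \frac{2159689}{567177 \frac{1}{-460166}} + \frac{I}{Z{\left(1519,1700 \right)}} = - \frac{2159689}{567177 \frac{1}{-460166}} - \frac{4833001}{\left(- \frac{1264}{1551}\right) 1519} = - \frac{2159689}{567177 \left(- \frac{1}{460166}\right)} - \frac{4833001}{- \frac{1920016}{1551}} = - \frac{2159689}{- \frac{567177}{460166}} - - \frac{7495984551}{1920016} = \left(-2159689\right) \left(- \frac{460166}{567177}\right) + \frac{7495984551}{1920016} = \frac{993815448374}{567177} + \frac{7495984551}{1920016} = \frac{1912393111954936511}{1088988914832}$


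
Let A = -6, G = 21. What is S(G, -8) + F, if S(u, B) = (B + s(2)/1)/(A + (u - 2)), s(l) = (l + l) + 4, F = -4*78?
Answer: -312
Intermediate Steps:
F = -312
s(l) = 4 + 2*l (s(l) = 2*l + 4 = 4 + 2*l)
S(u, B) = (8 + B)/(-8 + u) (S(u, B) = (B + (4 + 2*2)/1)/(-6 + (u - 2)) = (B + (4 + 4)*1)/(-6 + (-2 + u)) = (B + 8*1)/(-8 + u) = (B + 8)/(-8 + u) = (8 + B)/(-8 + u))
S(G, -8) + F = (8 - 8)/(-8 + 21) - 312 = 0/13 - 312 = (1/13)*0 - 312 = 0 - 312 = -312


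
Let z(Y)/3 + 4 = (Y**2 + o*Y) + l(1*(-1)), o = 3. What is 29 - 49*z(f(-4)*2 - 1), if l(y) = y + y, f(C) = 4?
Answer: -9379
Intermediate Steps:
l(y) = 2*y
z(Y) = -18 + 3*Y**2 + 9*Y (z(Y) = -12 + 3*((Y**2 + 3*Y) + 2*(1*(-1))) = -12 + 3*((Y**2 + 3*Y) + 2*(-1)) = -12 + 3*((Y**2 + 3*Y) - 2) = -12 + 3*(-2 + Y**2 + 3*Y) = -12 + (-6 + 3*Y**2 + 9*Y) = -18 + 3*Y**2 + 9*Y)
29 - 49*z(f(-4)*2 - 1) = 29 - 49*(-18 + 3*(4*2 - 1)**2 + 9*(4*2 - 1)) = 29 - 49*(-18 + 3*(8 - 1)**2 + 9*(8 - 1)) = 29 - 49*(-18 + 3*7**2 + 9*7) = 29 - 49*(-18 + 3*49 + 63) = 29 - 49*(-18 + 147 + 63) = 29 - 49*192 = 29 - 9408 = -9379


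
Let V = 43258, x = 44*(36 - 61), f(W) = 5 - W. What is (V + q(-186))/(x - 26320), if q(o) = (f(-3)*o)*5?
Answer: -17909/13710 ≈ -1.3063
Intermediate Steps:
q(o) = 40*o (q(o) = ((5 - 1*(-3))*o)*5 = ((5 + 3)*o)*5 = (8*o)*5 = 40*o)
x = -1100 (x = 44*(-25) = -1100)
(V + q(-186))/(x - 26320) = (43258 + 40*(-186))/(-1100 - 26320) = (43258 - 7440)/(-27420) = 35818*(-1/27420) = -17909/13710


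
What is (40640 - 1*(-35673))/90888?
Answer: 76313/90888 ≈ 0.83964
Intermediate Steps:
(40640 - 1*(-35673))/90888 = (40640 + 35673)*(1/90888) = 76313*(1/90888) = 76313/90888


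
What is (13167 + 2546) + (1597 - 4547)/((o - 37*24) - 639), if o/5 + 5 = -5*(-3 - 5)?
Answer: 10623463/676 ≈ 15715.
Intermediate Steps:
o = 175 (o = -25 + 5*(-5*(-3 - 5)) = -25 + 5*(-5*(-8)) = -25 + 5*40 = -25 + 200 = 175)
(13167 + 2546) + (1597 - 4547)/((o - 37*24) - 639) = (13167 + 2546) + (1597 - 4547)/((175 - 37*24) - 639) = 15713 - 2950/((175 - 888) - 639) = 15713 - 2950/(-713 - 639) = 15713 - 2950/(-1352) = 15713 - 2950*(-1/1352) = 15713 + 1475/676 = 10623463/676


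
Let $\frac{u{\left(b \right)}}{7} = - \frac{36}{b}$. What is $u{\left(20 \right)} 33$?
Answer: $- \frac{2079}{5} \approx -415.8$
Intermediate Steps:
$u{\left(b \right)} = - \frac{252}{b}$ ($u{\left(b \right)} = 7 \left(- \frac{36}{b}\right) = - \frac{252}{b}$)
$u{\left(20 \right)} 33 = - \frac{252}{20} \cdot 33 = \left(-252\right) \frac{1}{20} \cdot 33 = \left(- \frac{63}{5}\right) 33 = - \frac{2079}{5}$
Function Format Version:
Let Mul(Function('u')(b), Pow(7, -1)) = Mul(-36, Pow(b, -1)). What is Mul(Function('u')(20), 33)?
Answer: Rational(-2079, 5) ≈ -415.80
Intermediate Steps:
Function('u')(b) = Mul(-252, Pow(b, -1)) (Function('u')(b) = Mul(7, Mul(-36, Pow(b, -1))) = Mul(-252, Pow(b, -1)))
Mul(Function('u')(20), 33) = Mul(Mul(-252, Pow(20, -1)), 33) = Mul(Mul(-252, Rational(1, 20)), 33) = Mul(Rational(-63, 5), 33) = Rational(-2079, 5)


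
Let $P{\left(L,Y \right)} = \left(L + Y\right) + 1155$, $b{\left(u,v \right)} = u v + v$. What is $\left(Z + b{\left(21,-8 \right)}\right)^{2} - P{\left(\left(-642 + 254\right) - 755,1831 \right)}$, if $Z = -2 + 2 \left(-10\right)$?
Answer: $37361$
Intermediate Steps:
$b{\left(u,v \right)} = v + u v$
$Z = -22$ ($Z = -2 - 20 = -22$)
$P{\left(L,Y \right)} = 1155 + L + Y$
$\left(Z + b{\left(21,-8 \right)}\right)^{2} - P{\left(\left(-642 + 254\right) - 755,1831 \right)} = \left(-22 - 8 \left(1 + 21\right)\right)^{2} - \left(1155 + \left(\left(-642 + 254\right) - 755\right) + 1831\right) = \left(-22 - 176\right)^{2} - \left(1155 - 1143 + 1831\right) = \left(-198\right)^{2} - 1843 = 39204 - 1843 = 37361$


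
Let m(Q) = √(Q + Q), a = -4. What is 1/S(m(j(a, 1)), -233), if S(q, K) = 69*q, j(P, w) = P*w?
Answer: -I*√2/276 ≈ -0.005124*I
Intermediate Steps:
m(Q) = √2*√Q (m(Q) = √(2*Q) = √2*√Q)
1/S(m(j(a, 1)), -233) = 1/(69*(√2*√(-4*1))) = 1/(69*(√2*√(-4))) = 1/(69*(√2*(2*I))) = 1/(69*(2*I*√2)) = 1/(138*I*√2) = -I*√2/276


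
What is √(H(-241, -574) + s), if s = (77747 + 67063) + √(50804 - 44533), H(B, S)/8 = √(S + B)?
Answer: √(144810 + √6271 + 8*I*√815) ≈ 380.64 + 0.3*I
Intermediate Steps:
H(B, S) = 8*√(B + S) (H(B, S) = 8*√(S + B) = 8*√(B + S))
s = 144810 + √6271 ≈ 1.4489e+5
√(H(-241, -574) + s) = √(8*√(-241 - 574) + (144810 + √6271)) = √(8*√(-815) + (144810 + √6271)) = √(8*(I*√815) + (144810 + √6271)) = √(8*I*√815 + (144810 + √6271)) = √(144810 + √6271 + 8*I*√815)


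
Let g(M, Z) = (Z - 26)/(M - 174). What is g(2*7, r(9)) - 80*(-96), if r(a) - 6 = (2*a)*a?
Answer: 614329/80 ≈ 7679.1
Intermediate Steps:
r(a) = 6 + 2*a**2 (r(a) = 6 + (2*a)*a = 6 + 2*a**2)
g(M, Z) = (-26 + Z)/(-174 + M)
g(2*7, r(9)) - 80*(-96) = (-26 + (6 + 2*9**2))/(-174 + 2*7) - 80*(-96) = (-26 + (6 + 2*81))/(-174 + 14) + 7680 = (-26 + (6 + 162))/(-160) + 7680 = -(-26 + 168)/160 + 7680 = -1/160*142 + 7680 = -71/80 + 7680 = 614329/80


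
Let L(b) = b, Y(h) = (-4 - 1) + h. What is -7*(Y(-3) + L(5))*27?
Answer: 567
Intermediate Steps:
Y(h) = -5 + h
-7*(Y(-3) + L(5))*27 = -7*((-5 - 3) + 5)*27 = -7*(-8 + 5)*27 = -(-21)*27 = -7*(-81) = 567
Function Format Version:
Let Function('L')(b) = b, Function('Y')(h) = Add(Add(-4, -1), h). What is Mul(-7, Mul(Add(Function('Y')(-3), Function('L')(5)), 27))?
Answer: 567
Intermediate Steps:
Function('Y')(h) = Add(-5, h)
Mul(-7, Mul(Add(Function('Y')(-3), Function('L')(5)), 27)) = Mul(-7, Mul(Add(Add(-5, -3), 5), 27)) = Mul(-7, Mul(Add(-8, 5), 27)) = Mul(-7, Mul(-3, 27)) = Mul(-7, -81) = 567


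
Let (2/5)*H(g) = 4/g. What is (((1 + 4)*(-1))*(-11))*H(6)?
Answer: 275/3 ≈ 91.667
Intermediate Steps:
H(g) = 10/g (H(g) = 5*(4/g)/2 = 10/g)
(((1 + 4)*(-1))*(-11))*H(6) = (((1 + 4)*(-1))*(-11))*(10/6) = ((5*(-1))*(-11))*(10*(⅙)) = -5*(-11)*(5/3) = 55*(5/3) = 275/3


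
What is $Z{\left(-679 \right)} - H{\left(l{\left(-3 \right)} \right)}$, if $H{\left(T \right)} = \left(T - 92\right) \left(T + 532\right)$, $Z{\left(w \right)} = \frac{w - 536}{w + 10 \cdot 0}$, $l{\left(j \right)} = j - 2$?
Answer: $\frac{34711016}{679} \approx 51121.0$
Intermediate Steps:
$l{\left(j \right)} = -2 + j$
$Z{\left(w \right)} = \frac{-536 + w}{w}$ ($Z{\left(w \right)} = \frac{-536 + w}{w + 0} = \frac{-536 + w}{w}$)
$H{\left(T \right)} = \left(-92 + T\right) \left(532 + T\right)$
$Z{\left(-679 \right)} - H{\left(l{\left(-3 \right)} \right)} = \frac{-536 - 679}{-679} - \left(-48944 + \left(-2 - 3\right)^{2} + 440 \left(-2 - 3\right)\right) = \left(- \frac{1}{679}\right) \left(-1215\right) - \left(-48944 + \left(-5\right)^{2} + 440 \left(-5\right)\right) = \frac{1215}{679} - \left(-48944 + 25 - 2200\right) = \frac{1215}{679} - -51119 = \frac{1215}{679} + 51119 = \frac{34711016}{679}$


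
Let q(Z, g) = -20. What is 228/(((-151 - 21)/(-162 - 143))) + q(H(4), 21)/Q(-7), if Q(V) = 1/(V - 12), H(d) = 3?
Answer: 33725/43 ≈ 784.30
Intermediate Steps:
Q(V) = 1/(-12 + V)
228/(((-151 - 21)/(-162 - 143))) + q(H(4), 21)/Q(-7) = 228/(((-151 - 21)/(-162 - 143))) - 20/(1/(-12 - 7)) = 228/((-172/(-305))) - 20/(1/(-19)) = 228/((-172*(-1/305))) - 20/(-1/19) = 228/(172/305) - 20*(-19) = 228*(305/172) + 380 = 17385/43 + 380 = 33725/43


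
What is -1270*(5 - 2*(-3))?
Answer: -13970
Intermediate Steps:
-1270*(5 - 2*(-3)) = -1270*(5 + 6) = -1270*11 = -13970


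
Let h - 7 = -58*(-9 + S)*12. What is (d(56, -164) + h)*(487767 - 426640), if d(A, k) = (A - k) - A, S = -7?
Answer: 691162989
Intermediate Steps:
d(A, k) = -k
h = 11143 (h = 7 - 58*(-9 - 7)*12 = 7 - (-928)*12 = 7 - 58*(-192) = 7 + 11136 = 11143)
(d(56, -164) + h)*(487767 - 426640) = (-1*(-164) + 11143)*(487767 - 426640) = (164 + 11143)*61127 = 11307*61127 = 691162989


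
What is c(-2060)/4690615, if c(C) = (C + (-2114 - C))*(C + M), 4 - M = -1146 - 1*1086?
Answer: -372064/4690615 ≈ -0.079321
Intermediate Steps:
M = 2236 (M = 4 - (-1146 - 1*1086) = 4 - (-1146 - 1086) = 4 - 1*(-2232) = 4 + 2232 = 2236)
c(C) = -4726904 - 2114*C (c(C) = (C + (-2114 - C))*(C + 2236) = -2114*(2236 + C) = -4726904 - 2114*C)
c(-2060)/4690615 = (-4726904 - 2114*(-2060))/4690615 = (-4726904 + 4354840)*(1/4690615) = -372064*1/4690615 = -372064/4690615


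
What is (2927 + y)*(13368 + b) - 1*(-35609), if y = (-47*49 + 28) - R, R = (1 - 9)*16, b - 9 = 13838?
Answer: 21263309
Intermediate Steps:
b = 13847 (b = 9 + 13838 = 13847)
R = -128 (R = -8*16 = -128)
y = -2147 (y = (-47*49 + 28) - 1*(-128) = (-2303 + 28) + 128 = -2275 + 128 = -2147)
(2927 + y)*(13368 + b) - 1*(-35609) = (2927 - 2147)*(13368 + 13847) - 1*(-35609) = 780*27215 + 35609 = 21227700 + 35609 = 21263309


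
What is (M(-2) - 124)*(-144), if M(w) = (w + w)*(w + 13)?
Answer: 24192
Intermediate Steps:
M(w) = 2*w*(13 + w) (M(w) = (2*w)*(13 + w) = 2*w*(13 + w))
(M(-2) - 124)*(-144) = (2*(-2)*(13 - 2) - 124)*(-144) = (2*(-2)*11 - 124)*(-144) = (-44 - 124)*(-144) = -168*(-144) = 24192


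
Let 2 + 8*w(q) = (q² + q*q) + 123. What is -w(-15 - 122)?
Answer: -37659/8 ≈ -4707.4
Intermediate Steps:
w(q) = 121/8 + q²/4 (w(q) = -¼ + ((q² + q*q) + 123)/8 = -¼ + ((q² + q²) + 123)/8 = -¼ + (2*q² + 123)/8 = -¼ + (123 + 2*q²)/8 = -¼ + (123/8 + q²/4) = 121/8 + q²/4)
-w(-15 - 122) = -(121/8 + (-15 - 122)²/4) = -(121/8 + (¼)*(-137)²) = -(121/8 + (¼)*18769) = -(121/8 + 18769/4) = -1*37659/8 = -37659/8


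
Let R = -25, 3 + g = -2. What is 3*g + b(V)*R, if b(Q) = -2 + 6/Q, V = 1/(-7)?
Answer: 1085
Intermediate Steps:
g = -5 (g = -3 - 2 = -5)
V = -1/7 (V = 1*(-1/7) = -1/7 ≈ -0.14286)
3*g + b(V)*R = 3*(-5) + (-2 + 6/(-1/7))*(-25) = -15 + (-2 + 6*(-7))*(-25) = -15 + (-2 - 42)*(-25) = -15 - 44*(-25) = -15 + 1100 = 1085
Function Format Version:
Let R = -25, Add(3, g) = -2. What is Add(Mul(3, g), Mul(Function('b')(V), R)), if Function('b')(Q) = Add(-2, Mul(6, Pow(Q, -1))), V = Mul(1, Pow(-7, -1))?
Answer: 1085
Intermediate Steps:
g = -5 (g = Add(-3, -2) = -5)
V = Rational(-1, 7) (V = Mul(1, Rational(-1, 7)) = Rational(-1, 7) ≈ -0.14286)
Add(Mul(3, g), Mul(Function('b')(V), R)) = Add(Mul(3, -5), Mul(Add(-2, Mul(6, Pow(Rational(-1, 7), -1))), -25)) = Add(-15, Mul(Add(-2, Mul(6, -7)), -25)) = Add(-15, Mul(Add(-2, -42), -25)) = Add(-15, Mul(-44, -25)) = Add(-15, 1100) = 1085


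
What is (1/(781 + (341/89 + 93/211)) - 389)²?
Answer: 32906504366192927376/217463007877129 ≈ 1.5132e+5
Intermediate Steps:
(1/(781 + (341/89 + 93/211)) - 389)² = (1/(781 + 80228/18779) - 389)² = (1/(14746627/18779) - 389)² = (18779/14746627 - 389)² = (-5736419124/14746627)² = 32906504366192927376/217463007877129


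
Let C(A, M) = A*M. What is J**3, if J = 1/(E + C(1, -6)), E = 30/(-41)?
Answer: -68921/21024576 ≈ -0.0032781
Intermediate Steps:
E = -30/41 (E = 30*(-1/41) = -30/41 ≈ -0.73171)
J = -41/276 (J = 1/(-30/41 + 1*(-6)) = 1/(-30/41 - 6) = 1/(-276/41) = -41/276 ≈ -0.14855)
J**3 = (-41/276)**3 = -68921/21024576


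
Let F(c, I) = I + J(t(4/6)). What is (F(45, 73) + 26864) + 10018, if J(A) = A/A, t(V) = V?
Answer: 36956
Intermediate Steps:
J(A) = 1
F(c, I) = 1 + I (F(c, I) = I + 1 = 1 + I)
(F(45, 73) + 26864) + 10018 = ((1 + 73) + 26864) + 10018 = (74 + 26864) + 10018 = 26938 + 10018 = 36956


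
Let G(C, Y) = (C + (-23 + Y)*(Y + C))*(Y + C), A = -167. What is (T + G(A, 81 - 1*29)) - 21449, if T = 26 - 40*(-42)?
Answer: 382987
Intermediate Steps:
T = 1706 (T = 26 + 1680 = 1706)
G(C, Y) = (C + Y)*(C + (-23 + Y)*(C + Y)) (G(C, Y) = (C + (-23 + Y)*(C + Y))*(C + Y) = (C + Y)*(C + (-23 + Y)*(C + Y)))
(T + G(A, 81 - 1*29)) - 21449 = (1706 + ((81 - 1*29)³ - 23*(81 - 1*29)² - 22*(-167)² + (81 - 1*29)*(-167)² - 45*(-167)*(81 - 1*29) + 2*(-167)*(81 - 1*29)²)) - 21449 = (1706 + ((81 - 29)³ - 23*(81 - 29)² - 22*27889 + (81 - 29)*27889 - 45*(-167)*(81 - 29) + 2*(-167)*(81 - 29)²)) - 21449 = (1706 + (52³ - 23*52² - 613558 + 52*27889 - 45*(-167)*52 + 2*(-167)*52²)) - 21449 = (1706 + (140608 - 23*2704 - 613558 + 1450228 + 390780 + 2*(-167)*2704)) - 21449 = (1706 + (140608 - 62192 - 613558 + 1450228 + 390780 - 903136)) - 21449 = (1706 + 402730) - 21449 = 404436 - 21449 = 382987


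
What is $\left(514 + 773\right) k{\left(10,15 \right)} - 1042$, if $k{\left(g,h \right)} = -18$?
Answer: $-24208$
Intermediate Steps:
$\left(514 + 773\right) k{\left(10,15 \right)} - 1042 = \left(514 + 773\right) \left(-18\right) - 1042 = 1287 \left(-18\right) - 1042 = -23166 - 1042 = -24208$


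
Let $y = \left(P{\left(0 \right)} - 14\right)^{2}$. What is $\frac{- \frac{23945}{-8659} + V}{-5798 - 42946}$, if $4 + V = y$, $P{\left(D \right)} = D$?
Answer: $- \frac{1686473}{422074296} \approx -0.0039957$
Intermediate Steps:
$y = 196$ ($y = \left(0 - 14\right)^{2} = \left(-14\right)^{2} = 196$)
$V = 192$ ($V = -4 + 196 = 192$)
$\frac{- \frac{23945}{-8659} + V}{-5798 - 42946} = \frac{- \frac{23945}{-8659} + 192}{-5798 - 42946} = \frac{\left(-23945\right) \left(- \frac{1}{8659}\right) + 192}{-48744} = \left(\frac{23945}{8659} + 192\right) \left(- \frac{1}{48744}\right) = \frac{1686473}{8659} \left(- \frac{1}{48744}\right) = - \frac{1686473}{422074296}$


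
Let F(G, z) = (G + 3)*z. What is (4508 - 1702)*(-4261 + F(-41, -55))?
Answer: -6091826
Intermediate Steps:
F(G, z) = z*(3 + G) (F(G, z) = (3 + G)*z = z*(3 + G))
(4508 - 1702)*(-4261 + F(-41, -55)) = (4508 - 1702)*(-4261 - 55*(3 - 41)) = 2806*(-4261 - 55*(-38)) = 2806*(-4261 + 2090) = 2806*(-2171) = -6091826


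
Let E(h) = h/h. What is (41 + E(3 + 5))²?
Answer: 1764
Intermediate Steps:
E(h) = 1
(41 + E(3 + 5))² = (41 + 1)² = 42² = 1764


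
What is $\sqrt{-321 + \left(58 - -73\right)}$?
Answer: $i \sqrt{190} \approx 13.784 i$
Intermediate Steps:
$\sqrt{-321 + \left(58 - -73\right)} = \sqrt{-321 + \left(58 + 73\right)} = \sqrt{-321 + 131} = \sqrt{-190} = i \sqrt{190}$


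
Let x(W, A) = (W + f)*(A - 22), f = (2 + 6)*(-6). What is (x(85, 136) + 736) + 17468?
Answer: 22422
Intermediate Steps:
f = -48 (f = 8*(-6) = -48)
x(W, A) = (-48 + W)*(-22 + A) (x(W, A) = (W - 48)*(A - 22) = (-48 + W)*(-22 + A))
(x(85, 136) + 736) + 17468 = ((1056 - 48*136 - 22*85 + 136*85) + 736) + 17468 = ((1056 - 6528 - 1870 + 11560) + 736) + 17468 = (4218 + 736) + 17468 = 4954 + 17468 = 22422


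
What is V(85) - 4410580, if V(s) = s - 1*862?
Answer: -4411357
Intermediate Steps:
V(s) = -862 + s (V(s) = s - 862 = -862 + s)
V(85) - 4410580 = (-862 + 85) - 4410580 = -777 - 4410580 = -4411357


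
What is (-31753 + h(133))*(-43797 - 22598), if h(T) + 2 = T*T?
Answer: 933912070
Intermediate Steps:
h(T) = -2 + T² (h(T) = -2 + T*T = -2 + T²)
(-31753 + h(133))*(-43797 - 22598) = (-31753 + (-2 + 133²))*(-43797 - 22598) = (-31753 + (-2 + 17689))*(-66395) = (-31753 + 17687)*(-66395) = -14066*(-66395) = 933912070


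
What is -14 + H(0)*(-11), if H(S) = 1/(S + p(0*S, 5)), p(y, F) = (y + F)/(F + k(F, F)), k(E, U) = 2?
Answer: -147/5 ≈ -29.400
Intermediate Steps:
p(y, F) = (F + y)/(2 + F) (p(y, F) = (y + F)/(F + 2) = (F + y)/(2 + F))
H(S) = 1/(5/7 + S) (H(S) = 1/(S + (5 + 0*S)/(2 + 5)) = 1/(S + (5 + 0)/7) = 1/(S + (1/7)*5) = 1/(S + 5/7) = 1/(5/7 + S))
-14 + H(0)*(-11) = -14 + (7/(5 + 7*0))*(-11) = -14 + (7/(5 + 0))*(-11) = -14 + (7/5)*(-11) = -14 - 77/5 = -147/5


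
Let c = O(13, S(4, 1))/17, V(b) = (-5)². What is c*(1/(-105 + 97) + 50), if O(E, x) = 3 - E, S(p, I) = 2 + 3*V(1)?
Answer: -1995/68 ≈ -29.338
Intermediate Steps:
V(b) = 25
S(p, I) = 77 (S(p, I) = 2 + 3*25 = 2 + 75 = 77)
c = -10/17 (c = (3 - 1*13)/17 = (3 - 13)*(1/17) = -10*1/17 = -10/17 ≈ -0.58823)
c*(1/(-105 + 97) + 50) = -10*(1/(-105 + 97) + 50)/17 = -10*(1/(-8) + 50)/17 = -10*(-⅛ + 50)/17 = -10/17*399/8 = -1995/68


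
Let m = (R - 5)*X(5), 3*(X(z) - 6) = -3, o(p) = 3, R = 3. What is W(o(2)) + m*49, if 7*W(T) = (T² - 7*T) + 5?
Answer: -491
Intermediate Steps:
X(z) = 5 (X(z) = 6 + (⅓)*(-3) = 6 - 1 = 5)
m = -10 (m = (3 - 5)*5 = -2*5 = -10)
W(T) = 5/7 - T + T²/7 (W(T) = ((T² - 7*T) + 5)/7 = (5 + T² - 7*T)/7 = 5/7 - T + T²/7)
W(o(2)) + m*49 = (5/7 - 1*3 + (⅐)*3²) - 10*49 = (5/7 - 3 + (⅐)*9) - 490 = (5/7 - 3 + 9/7) - 490 = -1 - 490 = -491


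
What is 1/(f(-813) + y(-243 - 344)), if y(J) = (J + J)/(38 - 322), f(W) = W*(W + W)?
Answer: 142/187715783 ≈ 7.5646e-7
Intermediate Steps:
f(W) = 2*W² (f(W) = W*(2*W) = 2*W²)
y(J) = -J/142 (y(J) = (2*J)/(-284) = (2*J)*(-1/284) = -J/142)
1/(f(-813) + y(-243 - 344)) = 1/(2*(-813)² - (-243 - 344)/142) = 1/(2*660969 - 1/142*(-587)) = 1/(1321938 + 587/142) = 1/(187715783/142) = 142/187715783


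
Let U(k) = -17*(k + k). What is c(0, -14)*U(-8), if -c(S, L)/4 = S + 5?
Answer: -5440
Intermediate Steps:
c(S, L) = -20 - 4*S (c(S, L) = -4*(S + 5) = -4*(5 + S) = -20 - 4*S)
U(k) = -34*k
c(0, -14)*U(-8) = (-20 - 4*0)*(-34*(-8)) = (-20 + 0)*272 = -20*272 = -5440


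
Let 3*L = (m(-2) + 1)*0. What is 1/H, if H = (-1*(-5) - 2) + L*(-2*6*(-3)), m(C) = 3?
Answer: 1/3 ≈ 0.33333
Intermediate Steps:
L = 0 (L = ((3 + 1)*0)/3 = (4*0)/3 = (1/3)*0 = 0)
H = 3 (H = (-1*(-5) - 2) + 0*(-2*6*(-3)) = (5 - 2) + 0*(-12*(-3)) = 3 + 0*36 = 3 + 0 = 3)
1/H = 1/3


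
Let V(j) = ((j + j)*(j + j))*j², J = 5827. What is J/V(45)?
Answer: 5827/16402500 ≈ 0.00035525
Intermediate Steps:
V(j) = 4*j⁴ (V(j) = ((2*j)*(2*j))*j² = (4*j²)*j² = 4*j⁴)
J/V(45) = 5827/((4*45⁴)) = 5827/((4*4100625)) = 5827/16402500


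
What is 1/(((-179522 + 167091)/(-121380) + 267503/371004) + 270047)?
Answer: 21818055/5891918264411 ≈ 3.7030e-6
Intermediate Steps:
1/(((-179522 + 167091)/(-121380) + 267503/371004) + 270047) = 1/((-12431*(-1/121380) + 267503*(1/371004)) + 270047) = 1/((12431/121380 + 6221/8628) + 270047) = 1/(17965826/21818055 + 270047) = 1/(5891918264411/21818055) = 21818055/5891918264411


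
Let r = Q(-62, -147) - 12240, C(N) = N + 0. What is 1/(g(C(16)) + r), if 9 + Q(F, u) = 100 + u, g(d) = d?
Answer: -1/12280 ≈ -8.1433e-5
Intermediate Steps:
C(N) = N
Q(F, u) = 91 + u (Q(F, u) = -9 + (100 + u) = 91 + u)
r = -12296 (r = (91 - 147) - 12240 = -56 - 12240 = -12296)
1/(g(C(16)) + r) = 1/(16 - 12296) = 1/(-12280) = -1/12280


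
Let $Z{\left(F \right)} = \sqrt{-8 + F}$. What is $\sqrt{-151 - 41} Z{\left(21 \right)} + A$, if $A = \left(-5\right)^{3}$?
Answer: $-125 + 8 i \sqrt{39} \approx -125.0 + 49.96 i$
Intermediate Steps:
$A = -125$
$\sqrt{-151 - 41} Z{\left(21 \right)} + A = \sqrt{-151 - 41} \sqrt{-8 + 21} - 125 = \sqrt{-192} \sqrt{13} - 125 = 8 i \sqrt{3} \sqrt{13} - 125 = 8 i \sqrt{39} - 125 = -125 + 8 i \sqrt{39}$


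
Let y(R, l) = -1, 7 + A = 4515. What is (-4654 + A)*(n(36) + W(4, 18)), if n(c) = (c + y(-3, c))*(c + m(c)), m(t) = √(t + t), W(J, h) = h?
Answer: -186588 - 30660*√2 ≈ -2.2995e+5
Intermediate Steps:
A = 4508 (A = -7 + 4515 = 4508)
m(t) = √2*√t (m(t) = √(2*t) = √2*√t)
n(c) = (-1 + c)*(c + √2*√c) (n(c) = (c - 1)*(c + √2*√c) = (-1 + c)*(c + √2*√c))
(-4654 + A)*(n(36) + W(4, 18)) = (-4654 + 4508)*((36² - 1*36 + √2*36^(3/2) - √2*√36) + 18) = -146*((1296 - 36 + √2*216 - 1*√2*6) + 18) = -146*((1296 - 36 + 216*√2 - 6*√2) + 18) = -146*((1260 + 210*√2) + 18) = -146*(1278 + 210*√2) = -186588 - 30660*√2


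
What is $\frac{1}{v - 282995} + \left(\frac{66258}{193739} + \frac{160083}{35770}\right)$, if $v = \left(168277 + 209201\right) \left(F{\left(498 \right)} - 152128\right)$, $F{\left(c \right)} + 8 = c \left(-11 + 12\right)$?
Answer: $\frac{38998592413231386757}{8095464154406631730} \approx 4.8173$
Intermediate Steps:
$F{\left(c \right)} = -8 + c$ ($F{\left(c \right)} = -8 + c \left(-11 + 12\right) = -8 + c 1 = -8 + c$)
$v = -57240008964$ ($v = \left(168277 + 209201\right) \left(\left(-8 + 498\right) - 152128\right) = 377478 \left(490 - 152128\right) = 377478 \left(-151638\right) = -57240008964$)
$\frac{1}{v - 282995} + \left(\frac{66258}{193739} + \frac{160083}{35770}\right) = \frac{1}{-57240008964 - 282995} + \left(\frac{66258}{193739} + \frac{160083}{35770}\right) = \frac{1}{-57240291959} + \left(66258 \cdot \frac{1}{193739} + 160083 \cdot \frac{1}{35770}\right) = - \frac{1}{57240291959} + \left(\frac{66258}{193739} + \frac{3267}{730}\right) = - \frac{1}{57240291959} + \frac{681313653}{141429470} = \frac{38998592413231386757}{8095464154406631730}$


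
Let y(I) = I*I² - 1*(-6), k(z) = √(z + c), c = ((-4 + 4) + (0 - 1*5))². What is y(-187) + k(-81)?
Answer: -6539197 + 2*I*√14 ≈ -6.5392e+6 + 7.4833*I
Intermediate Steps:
c = 25 (c = (0 + (0 - 5))² = (0 - 5)² = (-5)² = 25)
k(z) = √(25 + z) (k(z) = √(z + 25) = √(25 + z))
y(I) = 6 + I³ (y(I) = I³ + 6 = 6 + I³)
y(-187) + k(-81) = (6 + (-187)³) + √(25 - 81) = (6 - 6539203) + √(-56) = -6539197 + 2*I*√14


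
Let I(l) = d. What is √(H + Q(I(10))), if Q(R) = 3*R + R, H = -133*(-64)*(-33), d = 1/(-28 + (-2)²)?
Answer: I*√10112262/6 ≈ 530.0*I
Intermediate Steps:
d = -1/24 (d = 1/(-28 + 4) = 1/(-24) = -1/24 ≈ -0.041667)
I(l) = -1/24
H = -280896 (H = 8512*(-33) = -280896)
Q(R) = 4*R
√(H + Q(I(10))) = √(-280896 + 4*(-1/24)) = √(-280896 - ⅙) = √(-1685377/6) = I*√10112262/6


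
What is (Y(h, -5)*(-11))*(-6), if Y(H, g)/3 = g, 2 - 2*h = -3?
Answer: -990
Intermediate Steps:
h = 5/2 (h = 1 - ½*(-3) = 1 + 3/2 = 5/2 ≈ 2.5000)
Y(H, g) = 3*g
(Y(h, -5)*(-11))*(-6) = ((3*(-5))*(-11))*(-6) = -15*(-11)*(-6) = 165*(-6) = -990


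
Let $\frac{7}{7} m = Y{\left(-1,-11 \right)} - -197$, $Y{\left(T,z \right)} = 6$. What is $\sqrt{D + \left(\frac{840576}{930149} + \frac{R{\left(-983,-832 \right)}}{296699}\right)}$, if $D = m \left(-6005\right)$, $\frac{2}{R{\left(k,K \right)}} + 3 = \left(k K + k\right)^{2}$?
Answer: $\frac{i \sqrt{85411971137166011854591770418806338071136074256802}}{8370569534947304965683} \approx 1104.1 i$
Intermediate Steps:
$m = 203$ ($m = 6 - -197 = 6 + 197 = 203$)
$R{\left(k,K \right)} = \frac{2}{-3 + \left(k + K k\right)^{2}}$ ($R{\left(k,K \right)} = \frac{2}{-3 + \left(k K + k\right)^{2}} = \frac{2}{-3 + \left(K k + k\right)^{2}} = \frac{2}{-3 + \left(k + K k\right)^{2}}$)
$D = -1219015$ ($D = 203 \left(-6005\right) = -1219015$)
$\sqrt{D + \left(\frac{840576}{930149} + \frac{R{\left(-983,-832 \right)}}{296699}\right)} = \sqrt{-1219015 + \left(\frac{840576}{930149} + \frac{2 \frac{1}{-3 + \left(-983\right)^{2} \left(1 - 832\right)^{2}}}{296699}\right)} = \sqrt{-1219015 + \left(840576 \cdot \frac{1}{930149} + \frac{2}{-3 + 966289 \left(-831\right)^{2}} \cdot \frac{1}{296699}\right)} = \sqrt{-1219015 + \left(\frac{76416}{84559} + \frac{2}{-3 + 966289 \cdot 690561} \cdot \frac{1}{296699}\right)} = \sqrt{-1219015 + \left(\frac{76416}{84559} + \frac{2}{-3 + 667281498129} \cdot \frac{1}{296699}\right)} = \sqrt{-1219015 + \left(\frac{76416}{84559} + \frac{2}{667281498126} \cdot \frac{1}{296699}\right)} = \sqrt{-1219015 + \left(\frac{76416}{84559} + 2 \cdot \frac{1}{667281498126} \cdot \frac{1}{296699}\right)} = \sqrt{-1219015 + \left(\frac{76416}{84559} + \frac{1}{333640749063} \cdot \frac{1}{296699}\right)} = \sqrt{-1219015 + \left(\frac{76416}{84559} + \frac{1}{98990876606243037}\right)} = \sqrt{-1219015 + \frac{7564486826742667999951}{8370569534947304965683}} = \sqrt{- \frac{10203842257156962220074062294}{8370569534947304965683}} = \frac{i \sqrt{85411971137166011854591770418806338071136074256802}}{8370569534947304965683}$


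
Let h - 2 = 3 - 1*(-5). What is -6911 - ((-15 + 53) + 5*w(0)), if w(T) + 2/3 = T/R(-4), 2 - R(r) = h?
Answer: -20837/3 ≈ -6945.7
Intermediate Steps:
h = 10 (h = 2 + (3 - 1*(-5)) = 2 + (3 + 5) = 2 + 8 = 10)
R(r) = -8 (R(r) = 2 - 1*10 = 2 - 10 = -8)
w(T) = -⅔ - T/8 (w(T) = -⅔ + T/(-8) = -⅔ + T*(-⅛) = -⅔ - T/8)
-6911 - ((-15 + 53) + 5*w(0)) = -6911 - ((-15 + 53) + 5*(-⅔ - ⅛*0)) = -6911 - (38 + 5*(-⅔ + 0)) = -6911 - (38 + 5*(-⅔)) = -6911 - (38 - 10/3) = -6911 - 1*104/3 = -6911 - 104/3 = -20837/3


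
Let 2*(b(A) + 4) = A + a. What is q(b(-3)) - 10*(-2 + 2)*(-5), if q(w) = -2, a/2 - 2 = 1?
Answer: -2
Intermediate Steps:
a = 6 (a = 4 + 2*1 = 4 + 2 = 6)
b(A) = -1 + A/2 (b(A) = -4 + (A + 6)/2 = -4 + (6 + A)/2 = -4 + (3 + A/2) = -1 + A/2)
q(b(-3)) - 10*(-2 + 2)*(-5) = -2 - 10*(-2 + 2)*(-5) = -2 - 0*(-5) = -2 - 10*0 = -2 + 0 = -2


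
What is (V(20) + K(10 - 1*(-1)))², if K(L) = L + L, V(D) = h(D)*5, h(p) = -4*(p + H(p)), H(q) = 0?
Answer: 142884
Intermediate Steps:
h(p) = -4*p (h(p) = -4*(p + 0) = -4*p)
V(D) = -20*D (V(D) = -4*D*5 = -20*D)
K(L) = 2*L
(V(20) + K(10 - 1*(-1)))² = (-20*20 + 2*(10 - 1*(-1)))² = (-400 + 2*(10 + 1))² = (-400 + 2*11)² = (-400 + 22)² = (-378)² = 142884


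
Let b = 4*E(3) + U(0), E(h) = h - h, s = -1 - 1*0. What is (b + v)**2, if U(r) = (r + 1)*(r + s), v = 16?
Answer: 225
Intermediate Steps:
s = -1 (s = -1 + 0 = -1)
U(r) = (1 + r)*(-1 + r) (U(r) = (r + 1)*(r - 1) = (1 + r)*(-1 + r))
E(h) = 0
b = -1 (b = 4*0 + (-1 + 0**2) = 0 + (-1 + 0) = 0 - 1 = -1)
(b + v)**2 = (-1 + 16)**2 = 15**2 = 225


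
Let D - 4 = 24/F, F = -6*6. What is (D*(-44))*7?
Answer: -3080/3 ≈ -1026.7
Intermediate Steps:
F = -36
D = 10/3 (D = 4 + 24/(-36) = 4 + 24*(-1/36) = 4 - ⅔ = 10/3 ≈ 3.3333)
(D*(-44))*7 = ((10/3)*(-44))*7 = -440/3*7 = -3080/3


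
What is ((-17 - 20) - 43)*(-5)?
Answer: 400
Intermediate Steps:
((-17 - 20) - 43)*(-5) = (-37 - 43)*(-5) = -80*(-5) = 400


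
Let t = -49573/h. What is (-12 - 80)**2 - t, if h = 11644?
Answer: 98604389/11644 ≈ 8468.3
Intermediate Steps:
t = -49573/11644 ≈ -4.2574
(-12 - 80)**2 - t = (-12 - 80)**2 - 1*(-49573/11644) = (-92)**2 + 49573/11644 = 8464 + 49573/11644 = 98604389/11644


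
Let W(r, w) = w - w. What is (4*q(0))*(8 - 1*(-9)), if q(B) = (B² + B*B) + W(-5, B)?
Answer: 0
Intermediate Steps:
W(r, w) = 0
q(B) = 2*B² (q(B) = (B² + B*B) + 0 = (B² + B²) + 0 = 2*B² + 0 = 2*B²)
(4*q(0))*(8 - 1*(-9)) = (4*(2*0²))*(8 - 1*(-9)) = (4*(2*0))*(8 + 9) = (4*0)*17 = 0*17 = 0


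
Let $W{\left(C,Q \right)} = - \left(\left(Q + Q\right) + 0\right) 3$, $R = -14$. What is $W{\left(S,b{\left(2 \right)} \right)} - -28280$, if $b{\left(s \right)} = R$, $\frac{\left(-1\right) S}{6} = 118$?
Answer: $28364$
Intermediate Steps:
$S = -708$ ($S = \left(-6\right) 118 = -708$)
$b{\left(s \right)} = -14$
$W{\left(C,Q \right)} = - 6 Q$ ($W{\left(C,Q \right)} = - \left(2 Q + 0\right) 3 = - 2 Q 3 = - 6 Q$)
$W{\left(S,b{\left(2 \right)} \right)} - -28280 = \left(-6\right) \left(-14\right) - -28280 = 84 + 28280 = 28364$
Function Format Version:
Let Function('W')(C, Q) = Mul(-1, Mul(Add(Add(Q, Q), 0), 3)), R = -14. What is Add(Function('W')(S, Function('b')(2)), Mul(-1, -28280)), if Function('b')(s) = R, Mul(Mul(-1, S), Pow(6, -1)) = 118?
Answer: 28364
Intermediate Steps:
S = -708 (S = Mul(-6, 118) = -708)
Function('b')(s) = -14
Function('W')(C, Q) = Mul(-6, Q) (Function('W')(C, Q) = Mul(-1, Mul(Add(Mul(2, Q), 0), 3)) = Mul(-1, Mul(Mul(2, Q), 3)) = Mul(-1, Mul(6, Q)) = Mul(-6, Q))
Add(Function('W')(S, Function('b')(2)), Mul(-1, -28280)) = Add(Mul(-6, -14), Mul(-1, -28280)) = Add(84, 28280) = 28364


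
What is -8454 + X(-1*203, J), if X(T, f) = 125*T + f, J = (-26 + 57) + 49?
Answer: -33749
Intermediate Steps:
J = 80 (J = 31 + 49 = 80)
X(T, f) = f + 125*T
-8454 + X(-1*203, J) = -8454 + (80 + 125*(-1*203)) = -8454 + (80 + 125*(-203)) = -8454 + (80 - 25375) = -8454 - 25295 = -33749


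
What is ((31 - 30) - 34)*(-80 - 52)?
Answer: 4356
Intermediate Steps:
((31 - 30) - 34)*(-80 - 52) = (1 - 34)*(-132) = -33*(-132) = 4356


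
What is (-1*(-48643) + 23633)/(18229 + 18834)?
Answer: 72276/37063 ≈ 1.9501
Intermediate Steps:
(-1*(-48643) + 23633)/(18229 + 18834) = (48643 + 23633)/37063 = 72276*(1/37063) = 72276/37063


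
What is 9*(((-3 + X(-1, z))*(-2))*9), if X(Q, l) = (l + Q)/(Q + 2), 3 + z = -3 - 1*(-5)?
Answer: 810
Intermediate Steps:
z = -1 (z = -3 + (-3 - 1*(-5)) = -3 + (-3 + 5) = -3 + 2 = -1)
X(Q, l) = (Q + l)/(2 + Q)
9*(((-3 + X(-1, z))*(-2))*9) = 9*(((-3 + (-1 - 1)/(2 - 1))*(-2))*9) = 9*(((-3 - 2/1)*(-2))*9) = 9*(((-3 + 1*(-2))*(-2))*9) = 9*(((-3 - 2)*(-2))*9) = 9*(-5*(-2)*9) = 9*(10*9) = 9*90 = 810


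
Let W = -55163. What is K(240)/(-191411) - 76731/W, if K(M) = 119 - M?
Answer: 1335802924/959891363 ≈ 1.3916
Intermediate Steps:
K(240)/(-191411) - 76731/W = (119 - 1*240)/(-191411) - 76731/(-55163) = (119 - 240)*(-1/191411) - 76731*(-1/55163) = -121*(-1/191411) + 76731/55163 = 11/17401 + 76731/55163 = 1335802924/959891363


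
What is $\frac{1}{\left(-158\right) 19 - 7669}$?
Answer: $- \frac{1}{10671} \approx -9.3712 \cdot 10^{-5}$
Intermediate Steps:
$\frac{1}{\left(-158\right) 19 - 7669} = \frac{1}{-3002 - 7669} = \frac{1}{-10671} = - \frac{1}{10671}$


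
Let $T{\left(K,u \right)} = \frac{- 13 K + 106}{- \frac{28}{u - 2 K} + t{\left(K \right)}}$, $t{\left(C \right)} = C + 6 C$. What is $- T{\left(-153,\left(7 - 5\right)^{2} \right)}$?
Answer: $\frac{324725}{166019} \approx 1.956$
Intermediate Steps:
$t{\left(C \right)} = 7 C$
$T{\left(K,u \right)} = \frac{106 - 13 K}{- \frac{28}{u - 2 K} + 7 K}$ ($T{\left(K,u \right)} = \frac{- 13 K + 106}{- \frac{28}{u - 2 K} + 7 K} = \frac{106 - 13 K}{- \frac{28}{u - 2 K} + 7 K}$)
$- T{\left(-153,\left(7 - 5\right)^{2} \right)} = - \frac{- 106 \left(7 - 5\right)^{2} - 26 \left(-153\right)^{2} + 212 \left(-153\right) + 13 \left(-153\right) \left(7 - 5\right)^{2}}{7 \left(4 + 2 \left(-153\right)^{2} - - 153 \left(7 - 5\right)^{2}\right)} = - \frac{- 106 \cdot 2^{2} - 608634 - 32436 + 13 \left(-153\right) 2^{2}}{7 \left(4 + 2 \cdot 23409 - - 153 \cdot 2^{2}\right)} = - \frac{\left(-106\right) 4 - 608634 - 32436 + 13 \left(-153\right) 4}{7 \left(4 + 46818 - \left(-153\right) 4\right)} = - \frac{-424 - 608634 - 32436 - 7956}{7 \left(4 + 46818 + 612\right)} = - \frac{-649450}{7 \cdot 47434} = \left(-1\right) \left(- \frac{324725}{166019}\right) = \frac{324725}{166019}$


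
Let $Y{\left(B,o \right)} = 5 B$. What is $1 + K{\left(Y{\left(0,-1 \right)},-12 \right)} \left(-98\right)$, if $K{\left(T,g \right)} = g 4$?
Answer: $4705$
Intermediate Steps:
$K{\left(T,g \right)} = 4 g$
$1 + K{\left(Y{\left(0,-1 \right)},-12 \right)} \left(-98\right) = 1 + 4 \left(-12\right) \left(-98\right) = 1 - -4704 = 1 + 4704 = 4705$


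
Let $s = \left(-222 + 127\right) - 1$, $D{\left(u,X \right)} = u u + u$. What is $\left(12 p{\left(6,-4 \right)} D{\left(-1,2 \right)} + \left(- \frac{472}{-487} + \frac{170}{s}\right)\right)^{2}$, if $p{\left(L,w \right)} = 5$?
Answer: $\frac{351150121}{546437376} \approx 0.64262$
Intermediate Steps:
$D{\left(u,X \right)} = u + u^{2}$ ($D{\left(u,X \right)} = u^{2} + u = u + u^{2}$)
$s = -96$ ($s = -95 - 1 = -96$)
$\left(12 p{\left(6,-4 \right)} D{\left(-1,2 \right)} + \left(- \frac{472}{-487} + \frac{170}{s}\right)\right)^{2} = \left(12 \cdot 5 \left(- (1 - 1)\right) + \left(- \frac{472}{-487} + \frac{170}{-96}\right)\right)^{2} = \left(60 \left(\left(-1\right) 0\right) + \left(\left(-472\right) \left(- \frac{1}{487}\right) + 170 \left(- \frac{1}{96}\right)\right)\right)^{2} = \left(60 \cdot 0 + \left(\frac{472}{487} - \frac{85}{48}\right)\right)^{2} = \left(0 - \frac{18739}{23376}\right)^{2} = \left(- \frac{18739}{23376}\right)^{2} = \frac{351150121}{546437376}$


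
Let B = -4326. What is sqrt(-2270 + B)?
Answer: 2*I*sqrt(1649) ≈ 81.216*I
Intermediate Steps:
sqrt(-2270 + B) = sqrt(-2270 - 4326) = sqrt(-6596) = 2*I*sqrt(1649)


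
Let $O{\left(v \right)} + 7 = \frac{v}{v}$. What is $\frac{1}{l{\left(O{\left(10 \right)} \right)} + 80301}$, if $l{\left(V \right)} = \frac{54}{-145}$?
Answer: $\frac{145}{11643591} \approx 1.2453 \cdot 10^{-5}$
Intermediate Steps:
$O{\left(v \right)} = -6$ ($O{\left(v \right)} = -7 + \frac{v}{v} = -7 + 1 = -6$)
$l{\left(V \right)} = - \frac{54}{145}$ ($l{\left(V \right)} = 54 \left(- \frac{1}{145}\right) = - \frac{54}{145}$)
$\frac{1}{l{\left(O{\left(10 \right)} \right)} + 80301} = \frac{1}{- \frac{54}{145} + 80301} = \frac{1}{\frac{11643591}{145}} = \frac{145}{11643591}$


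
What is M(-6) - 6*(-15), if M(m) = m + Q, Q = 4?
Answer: 88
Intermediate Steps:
M(m) = 4 + m (M(m) = m + 4 = 4 + m)
M(-6) - 6*(-15) = (4 - 6) - 6*(-15) = -2 + 90 = 88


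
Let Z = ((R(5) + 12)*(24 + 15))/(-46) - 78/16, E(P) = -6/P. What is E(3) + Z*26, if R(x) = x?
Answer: -46321/92 ≈ -503.49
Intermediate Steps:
Z = -3549/184 (Z = ((5 + 12)*(24 + 15))/(-46) - 78/16 = (17*39)*(-1/46) - 78*1/16 = 663*(-1/46) - 39/8 = -663/46 - 39/8 = -3549/184 ≈ -19.288)
E(3) + Z*26 = -6/3 - 3549/184*26 = -6*1/3 - 46137/92 = -2 - 46137/92 = -46321/92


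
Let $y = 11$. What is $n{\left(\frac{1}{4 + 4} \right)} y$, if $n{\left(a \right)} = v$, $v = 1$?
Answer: $11$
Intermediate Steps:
$n{\left(a \right)} = 1$
$n{\left(\frac{1}{4 + 4} \right)} y = 1 \cdot 11 = 11$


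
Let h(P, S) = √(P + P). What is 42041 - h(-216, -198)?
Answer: 42041 - 12*I*√3 ≈ 42041.0 - 20.785*I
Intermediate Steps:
h(P, S) = √2*√P (h(P, S) = √(2*P) = √2*√P)
42041 - h(-216, -198) = 42041 - √2*√(-216) = 42041 - √2*6*I*√6 = 42041 - 12*I*√3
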